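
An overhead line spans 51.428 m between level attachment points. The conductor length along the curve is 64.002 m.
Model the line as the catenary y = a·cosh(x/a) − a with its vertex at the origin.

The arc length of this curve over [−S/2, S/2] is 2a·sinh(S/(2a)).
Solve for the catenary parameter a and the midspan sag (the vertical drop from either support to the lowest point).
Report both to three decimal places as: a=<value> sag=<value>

seed: a₀ = √(S³/(24(L−S))) = √(51.428³/(24·12.574)) = 21.230348
iter 1: u=1.211191  f(a)=+9.552e-01  f'(a)=-1.368e+00  a ← 21.230348 − (+9.552e-01/-1.368e+00) = 21.928748
iter 2: u=1.172616  f(a)=+4.916e-02  f'(a)=-1.230e+00  a ← 21.928748 − (+4.916e-02/-1.230e+00) = 21.968708
iter 3: u=1.170483  f(a)=+1.458e-04  f'(a)=-1.223e+00  a ← 21.968708 − (+1.458e-04/-1.223e+00) = 21.968828
iter 4: u=1.170477  f(a)=+1.292e-09  f'(a)=-1.223e+00  a ← 21.968828 − (+1.292e-09/-1.223e+00) = 21.968828
iter 5: u=1.170477  f(a)=+1.421e-14  f'(a)=-1.223e+00  a ← 21.968828 − (+1.421e-14/-1.223e+00) = 21.968828
converged: |Δa| < 1e-12 after 5 iterations
sag = a·(cosh(S/(2a)) − 1) = 21.968828·(cosh(1.170477) − 1) = 16.847321
T_max/T_min = cosh(S/(2a)) = 1.766874

a=21.969 sag=16.847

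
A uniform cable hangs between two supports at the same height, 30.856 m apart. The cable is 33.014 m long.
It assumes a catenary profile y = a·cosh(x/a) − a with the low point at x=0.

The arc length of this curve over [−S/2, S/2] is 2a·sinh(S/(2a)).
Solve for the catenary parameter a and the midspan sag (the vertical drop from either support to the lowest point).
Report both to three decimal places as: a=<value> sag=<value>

a=24.062 sag=5.118

seed: a₀ = √(S³/(24(L−S))) = √(30.856³/(24·2.158)) = 23.816509
iter 1: u=0.647786  f(a)=+4.573e-02  f'(a)=-1.889e-01  a ← 23.816509 − (+4.573e-02/-1.889e-01) = 24.058560
iter 2: u=0.641269  f(a)=+7.066e-04  f'(a)=-1.831e-01  a ← 24.058560 − (+7.066e-04/-1.831e-01) = 24.062418
iter 3: u=0.641166  f(a)=+1.745e-07  f'(a)=-1.831e-01  a ← 24.062418 − (+1.745e-07/-1.831e-01) = 24.062419
iter 4: u=0.641166  f(a)=+7.105e-15  f'(a)=-1.831e-01  a ← 24.062419 − (+7.105e-15/-1.831e-01) = 24.062419
converged: |Δa| < 1e-12 after 4 iterations
sag = a·(cosh(S/(2a)) − 1) = 24.062419·(cosh(0.641166) − 1) = 5.117729
T_max/T_min = cosh(S/(2a)) = 1.212686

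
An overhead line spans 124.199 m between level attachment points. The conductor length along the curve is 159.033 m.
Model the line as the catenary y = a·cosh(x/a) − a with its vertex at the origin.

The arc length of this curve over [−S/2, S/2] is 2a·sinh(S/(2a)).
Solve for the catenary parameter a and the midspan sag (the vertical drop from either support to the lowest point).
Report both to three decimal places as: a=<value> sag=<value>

a=49.767 sag=44.039

seed: a₀ = √(S³/(24(L−S))) = √(124.199³/(24·34.834)) = 47.870708
iter 1: u=1.297234  f(a)=+3.051e+00  f'(a)=-1.715e+00  a ← 47.870708 − (+3.051e+00/-1.715e+00) = 49.649378
iter 2: u=1.250761  f(a)=+1.783e-01  f'(a)=-1.520e+00  a ← 49.649378 − (+1.783e-01/-1.520e+00) = 49.766658
iter 3: u=1.247813  f(a)=+6.925e-04  f'(a)=-1.508e+00  a ← 49.766658 − (+6.925e-04/-1.508e+00) = 49.767117
iter 4: u=1.247802  f(a)=+1.053e-08  f'(a)=-1.508e+00  a ← 49.767117 − (+1.053e-08/-1.508e+00) = 49.767117
iter 5: u=1.247802  f(a)=+0.000e+00  f'(a)=-1.508e+00  a ← 49.767117 − (+0.000e+00/-1.508e+00) = 49.767117
converged: |Δa| < 1e-12 after 5 iterations
sag = a·(cosh(S/(2a)) − 1) = 49.767117·(cosh(1.247802) − 1) = 44.039278
T_max/T_min = cosh(S/(2a)) = 1.884907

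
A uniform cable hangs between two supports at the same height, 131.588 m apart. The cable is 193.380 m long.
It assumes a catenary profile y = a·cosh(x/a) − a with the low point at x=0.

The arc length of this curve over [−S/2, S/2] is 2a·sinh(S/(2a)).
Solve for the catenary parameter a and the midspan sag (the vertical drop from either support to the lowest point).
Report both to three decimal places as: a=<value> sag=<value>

a=41.705 sag=63.596

seed: a₀ = √(S³/(24(L−S))) = √(131.588³/(24·61.792)) = 39.196987
iter 1: u=1.678547  f(a)=+9.312e+00  f'(a)=-4.135e+00  a ← 39.196987 − (+9.312e+00/-4.135e+00) = 41.448848
iter 2: u=1.587354  f(a)=+8.628e-01  f'(a)=-3.402e+00  a ← 41.448848 − (+8.628e-01/-3.402e+00) = 41.702488
iter 3: u=1.577700  f(a)=+9.076e-03  f'(a)=-3.330e+00  a ← 41.702488 − (+9.076e-03/-3.330e+00) = 41.705213
iter 4: u=1.577597  f(a)=+1.028e-06  f'(a)=-3.330e+00  a ← 41.705213 − (+1.028e-06/-3.330e+00) = 41.705213
iter 5: u=1.577597  f(a)=-2.842e-14  f'(a)=-3.330e+00  a ← 41.705213 − (-2.842e-14/-3.330e+00) = 41.705213
converged: |Δa| < 1e-12 after 5 iterations
sag = a·(cosh(S/(2a)) − 1) = 41.705213·(cosh(1.577597) − 1) = 63.595693
T_max/T_min = cosh(S/(2a)) = 2.524886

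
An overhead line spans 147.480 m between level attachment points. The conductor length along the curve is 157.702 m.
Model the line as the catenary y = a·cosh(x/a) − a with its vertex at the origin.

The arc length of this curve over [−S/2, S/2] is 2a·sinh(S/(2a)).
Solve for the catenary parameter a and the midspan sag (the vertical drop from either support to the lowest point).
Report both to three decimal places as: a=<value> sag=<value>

a=115.518 sag=24.346

seed: a₀ = √(S³/(24(L−S))) = √(147.480³/(24·10.222)) = 114.347358
iter 1: u=0.644877  f(a)=+2.147e-01  f'(a)=-1.863e-01  a ← 114.347358 − (+2.147e-01/-1.863e-01) = 115.499402
iter 2: u=0.638445  f(a)=+3.287e-03  f'(a)=-1.807e-01  a ← 115.499402 − (+3.287e-03/-1.807e-01) = 115.517597
iter 3: u=0.638344  f(a)=+7.975e-07  f'(a)=-1.806e-01  a ← 115.517597 − (+7.975e-07/-1.806e-01) = 115.517602
iter 4: u=0.638344  f(a)=+5.684e-14  f'(a)=-1.806e-01  a ← 115.517602 − (+5.684e-14/-1.806e-01) = 115.517602
converged: |Δa| < 1e-12 after 4 iterations
sag = a·(cosh(S/(2a)) − 1) = 115.517602·(cosh(0.638344) − 1) = 24.345891
T_max/T_min = cosh(S/(2a)) = 1.210755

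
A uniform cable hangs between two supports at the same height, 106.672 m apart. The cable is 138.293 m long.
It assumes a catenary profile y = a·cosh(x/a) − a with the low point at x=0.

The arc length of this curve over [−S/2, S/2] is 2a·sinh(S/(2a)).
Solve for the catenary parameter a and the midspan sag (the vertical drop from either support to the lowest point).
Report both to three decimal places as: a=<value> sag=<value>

a=41.662 sag=39.066

seed: a₀ = √(S³/(24(L−S))) = √(106.672³/(24·31.621)) = 39.992839
iter 1: u=1.333639  f(a)=+2.934e+00  f'(a)=-1.881e+00  a ← 39.992839 − (+2.934e+00/-1.881e+00) = 41.552665
iter 2: u=1.283576  f(a)=+1.804e-01  f'(a)=-1.656e+00  a ← 41.552665 − (+1.804e-01/-1.656e+00) = 41.661582
iter 3: u=1.280220  f(a)=+7.807e-04  f'(a)=-1.642e+00  a ← 41.661582 − (+7.807e-04/-1.642e+00) = 41.662057
iter 4: u=1.280206  f(a)=+1.476e-08  f'(a)=-1.642e+00  a ← 41.662057 − (+1.476e-08/-1.642e+00) = 41.662058
iter 5: u=1.280206  f(a)=+0.000e+00  f'(a)=-1.642e+00  a ← 41.662058 − (+0.000e+00/-1.642e+00) = 41.662058
converged: |Δa| < 1e-12 after 5 iterations
sag = a·(cosh(S/(2a)) − 1) = 41.662058·(cosh(1.280206) − 1) = 39.065667
T_max/T_min = cosh(S/(2a)) = 1.937680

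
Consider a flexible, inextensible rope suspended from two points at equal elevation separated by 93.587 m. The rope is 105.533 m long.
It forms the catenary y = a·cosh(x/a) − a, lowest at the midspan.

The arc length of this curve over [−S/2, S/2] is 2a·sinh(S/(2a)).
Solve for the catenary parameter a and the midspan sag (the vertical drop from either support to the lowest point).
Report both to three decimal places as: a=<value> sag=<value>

seed: a₀ = √(S³/(24(L−S))) = √(93.587³/(24·11.946)) = 53.469536
iter 1: u=0.875143  f(a)=+4.659e-01  f'(a)=-4.820e-01  a ← 53.469536 − (+4.659e-01/-4.820e-01) = 54.436099
iter 2: u=0.859604  f(a)=+1.293e-02  f'(a)=-4.556e-01  a ← 54.436099 − (+1.293e-02/-4.556e-01) = 54.464487
iter 3: u=0.859156  f(a)=+1.060e-05  f'(a)=-4.548e-01  a ← 54.464487 − (+1.060e-05/-4.548e-01) = 54.464510
iter 4: u=0.859156  f(a)=+7.120e-12  f'(a)=-4.548e-01  a ← 54.464510 − (+7.120e-12/-4.548e-01) = 54.464510
converged: |Δa| < 1e-12 after 4 iterations
sag = a·(cosh(S/(2a)) − 1) = 54.464510·(cosh(0.859156) − 1) = 21.368770
T_max/T_min = cosh(S/(2a)) = 1.392343

a=54.465 sag=21.369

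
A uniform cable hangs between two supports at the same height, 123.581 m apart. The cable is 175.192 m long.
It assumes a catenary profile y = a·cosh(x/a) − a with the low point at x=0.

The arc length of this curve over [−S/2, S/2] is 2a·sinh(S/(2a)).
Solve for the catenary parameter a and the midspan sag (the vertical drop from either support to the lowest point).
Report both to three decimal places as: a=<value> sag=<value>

a=41.277 sag=55.557

seed: a₀ = √(S³/(24(L−S))) = √(123.581³/(24·51.611)) = 39.034696
iter 1: u=1.582964  f(a)=+6.866e+00  f'(a)=-3.369e+00  a ← 39.034696 − (+6.866e+00/-3.369e+00) = 41.072560
iter 2: u=1.504423  f(a)=+5.743e-01  f'(a)=-2.827e+00  a ← 41.072560 − (+5.743e-01/-2.827e+00) = 41.275708
iter 3: u=1.497019  f(a)=+4.829e-03  f'(a)=-2.780e+00  a ← 41.275708 − (+4.829e-03/-2.780e+00) = 41.277446
iter 4: u=1.496956  f(a)=+3.477e-07  f'(a)=-2.779e+00  a ← 41.277446 − (+3.477e-07/-2.779e+00) = 41.277446
iter 5: u=1.496956  f(a)=+2.842e-14  f'(a)=-2.779e+00  a ← 41.277446 − (+2.842e-14/-2.779e+00) = 41.277446
converged: |Δa| < 1e-12 after 5 iterations
sag = a·(cosh(S/(2a)) − 1) = 41.277446·(cosh(1.496956) − 1) = 55.556881
T_max/T_min = cosh(S/(2a)) = 2.345938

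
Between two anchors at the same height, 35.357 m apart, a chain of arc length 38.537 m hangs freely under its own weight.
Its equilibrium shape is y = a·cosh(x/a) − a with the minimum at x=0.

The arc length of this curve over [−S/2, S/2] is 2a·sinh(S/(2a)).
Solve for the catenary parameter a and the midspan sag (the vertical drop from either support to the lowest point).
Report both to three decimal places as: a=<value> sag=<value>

a=24.384 sag=6.694

seed: a₀ = √(S³/(24(L−S))) = √(35.357³/(24·3.180)) = 24.065447
iter 1: u=0.734601  f(a)=+8.691e-02  f'(a)=-2.788e-01  a ← 24.065447 − (+8.691e-02/-2.788e-01) = 24.377167
iter 2: u=0.725207  f(a)=+1.718e-03  f'(a)=-2.679e-01  a ← 24.377167 − (+1.718e-03/-2.679e-01) = 24.383578
iter 3: u=0.725017  f(a)=+7.007e-07  f'(a)=-2.677e-01  a ← 24.383578 − (+7.007e-07/-2.677e-01) = 24.383581
iter 4: u=0.725017  f(a)=+1.208e-13  f'(a)=-2.677e-01  a ← 24.383581 − (+1.208e-13/-2.677e-01) = 24.383581
converged: |Δa| < 1e-12 after 4 iterations
sag = a·(cosh(S/(2a)) − 1) = 24.383581·(cosh(0.725017) − 1) = 6.694291
T_max/T_min = cosh(S/(2a)) = 1.274541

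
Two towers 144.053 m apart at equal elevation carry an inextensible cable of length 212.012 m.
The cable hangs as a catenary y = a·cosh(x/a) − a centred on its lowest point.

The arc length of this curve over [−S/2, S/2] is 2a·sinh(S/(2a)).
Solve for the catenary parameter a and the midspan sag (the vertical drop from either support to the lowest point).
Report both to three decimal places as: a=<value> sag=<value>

seed: a₀ = √(S³/(24(L−S))) = √(144.053³/(24·67.959)) = 42.810899
iter 1: u=1.682434  f(a)=+1.029e+01  f'(a)=-4.169e+00  a ← 42.810899 − (+1.029e+01/-4.169e+00) = 45.279563
iter 2: u=1.590707  f(a)=+9.574e-01  f'(a)=-3.427e+00  a ← 45.279563 − (+9.574e-01/-3.427e+00) = 45.558966
iter 3: u=1.580951  f(a)=+1.016e-02  f'(a)=-3.354e+00  a ← 45.558966 − (+1.016e-02/-3.354e+00) = 45.561995
iter 4: u=1.580846  f(a)=+1.171e-06  f'(a)=-3.354e+00  a ← 45.561995 − (+1.171e-06/-3.354e+00) = 45.561995
iter 5: u=1.580846  f(a)=+5.684e-14  f'(a)=-3.354e+00  a ← 45.561995 − (+5.684e-14/-3.354e+00) = 45.561995
converged: |Δa| < 1e-12 after 5 iterations
sag = a·(cosh(S/(2a)) − 1) = 45.561995·(cosh(1.580846) − 1) = 69.820705
T_max/T_min = cosh(S/(2a)) = 2.532433

a=45.562 sag=69.821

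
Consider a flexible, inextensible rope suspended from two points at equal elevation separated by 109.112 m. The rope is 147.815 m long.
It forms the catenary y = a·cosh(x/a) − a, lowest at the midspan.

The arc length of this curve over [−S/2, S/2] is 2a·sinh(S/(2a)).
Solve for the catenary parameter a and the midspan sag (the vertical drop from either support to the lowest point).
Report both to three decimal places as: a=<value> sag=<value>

a=39.243 sag=44.437

seed: a₀ = √(S³/(24(L−S))) = √(109.112³/(24·38.703)) = 37.396490
iter 1: u=1.458854  f(a)=+4.333e+00  f'(a)=-2.545e+00  a ← 37.396490 − (+4.333e+00/-2.545e+00) = 39.099076
iter 2: u=1.395327  f(a)=+3.135e-01  f'(a)=-2.189e+00  a ← 39.099076 − (+3.135e-01/-2.189e+00) = 39.242292
iter 3: u=1.390235  f(a)=+1.924e-03  f'(a)=-2.162e+00  a ← 39.242292 − (+1.924e-03/-2.162e+00) = 39.243182
iter 4: u=1.390203  f(a)=+7.343e-08  f'(a)=-2.162e+00  a ← 39.243182 − (+7.343e-08/-2.162e+00) = 39.243182
iter 5: u=1.390203  f(a)=+0.000e+00  f'(a)=-2.162e+00  a ← 39.243182 − (+0.000e+00/-2.162e+00) = 39.243182
converged: |Δa| < 1e-12 after 5 iterations
sag = a·(cosh(S/(2a)) − 1) = 39.243182·(cosh(1.390203) − 1) = 44.436839
T_max/T_min = cosh(S/(2a)) = 2.132345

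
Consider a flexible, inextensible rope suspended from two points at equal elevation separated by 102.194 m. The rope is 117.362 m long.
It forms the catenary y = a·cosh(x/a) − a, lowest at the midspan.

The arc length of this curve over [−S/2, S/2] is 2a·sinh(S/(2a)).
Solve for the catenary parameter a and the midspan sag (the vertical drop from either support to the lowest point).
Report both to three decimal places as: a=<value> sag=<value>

seed: a₀ = √(S³/(24(L−S))) = √(102.194³/(24·15.168)) = 54.146242
iter 1: u=0.943685  f(a)=+6.899e-01  f'(a)=-6.118e-01  a ← 54.146242 − (+6.899e-01/-6.118e-01) = 55.273935
iter 2: u=0.924432  f(a)=+2.214e-02  f'(a)=-5.731e-01  a ← 55.273935 − (+2.214e-02/-5.731e-01) = 55.312571
iter 3: u=0.923786  f(a)=+2.448e-05  f'(a)=-5.718e-01  a ← 55.312571 − (+2.448e-05/-5.718e-01) = 55.312614
iter 4: u=0.923786  f(a)=+2.998e-11  f'(a)=-5.718e-01  a ← 55.312614 − (+2.998e-11/-5.718e-01) = 55.312614
converged: |Δa| < 1e-12 after 4 iterations
sag = a·(cosh(S/(2a)) − 1) = 55.312614·(cosh(0.923786) − 1) = 25.328226
T_max/T_min = cosh(S/(2a)) = 1.457910

a=55.313 sag=25.328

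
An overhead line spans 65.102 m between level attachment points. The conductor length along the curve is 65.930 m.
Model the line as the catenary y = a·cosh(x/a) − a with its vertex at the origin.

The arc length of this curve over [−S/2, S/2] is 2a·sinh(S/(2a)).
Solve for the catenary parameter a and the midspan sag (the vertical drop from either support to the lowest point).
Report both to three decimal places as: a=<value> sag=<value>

a=118.058 sag=4.516

seed: a₀ = √(S³/(24(L−S))) = √(65.102³/(24·0.828)) = 117.834023
iter 1: u=0.276244  f(a)=+3.165e-03  f'(a)=-1.416e-02  a ← 117.834023 − (+3.165e-03/-1.416e-02) = 118.057523
iter 2: u=0.275722  f(a)=+9.028e-06  f'(a)=-1.408e-02  a ← 118.057523 − (+9.028e-06/-1.408e-02) = 118.058164
iter 3: u=0.275720  f(a)=+7.391e-11  f'(a)=-1.408e-02  a ← 118.058164 − (+7.391e-11/-1.408e-02) = 118.058164
iter 4: u=0.275720  f(a)=+0.000e+00  f'(a)=-1.408e-02  a ← 118.058164 − (+0.000e+00/-1.408e-02) = 118.058164
converged: |Δa| < 1e-12 after 4 iterations
sag = a·(cosh(S/(2a)) − 1) = 118.058164·(cosh(0.275720) − 1) = 4.515982
T_max/T_min = cosh(S/(2a)) = 1.038252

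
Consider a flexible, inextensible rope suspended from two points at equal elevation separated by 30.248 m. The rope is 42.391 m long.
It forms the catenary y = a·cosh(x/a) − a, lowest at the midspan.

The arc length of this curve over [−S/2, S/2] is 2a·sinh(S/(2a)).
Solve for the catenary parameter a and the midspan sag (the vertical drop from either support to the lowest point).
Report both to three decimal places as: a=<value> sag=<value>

seed: a₀ = √(S³/(24(L−S))) = √(30.248³/(24·12.143)) = 9.744877
iter 1: u=1.551995  f(a)=+1.549e+00  f'(a)=-3.146e+00  a ← 9.744877 − (+1.549e+00/-3.146e+00) = 10.237229
iter 2: u=1.477353  f(a)=+1.251e-01  f'(a)=-2.657e+00  a ← 10.237229 − (+1.251e-01/-2.657e+00) = 10.284333
iter 3: u=1.470586  f(a)=+9.753e-04  f'(a)=-2.616e+00  a ← 10.284333 − (+9.753e-04/-2.616e+00) = 10.284705
iter 4: u=1.470533  f(a)=+6.026e-08  f'(a)=-2.615e+00  a ← 10.284705 − (+6.026e-08/-2.615e+00) = 10.284705
iter 5: u=1.470533  f(a)=+7.105e-15  f'(a)=-2.615e+00  a ← 10.284705 − (+7.105e-15/-2.615e+00) = 10.284705
converged: |Δa| < 1e-12 after 5 iterations
sag = a·(cosh(S/(2a)) − 1) = 10.284705·(cosh(1.470533) − 1) = 13.274250
T_max/T_min = cosh(S/(2a)) = 2.290679

a=10.285 sag=13.274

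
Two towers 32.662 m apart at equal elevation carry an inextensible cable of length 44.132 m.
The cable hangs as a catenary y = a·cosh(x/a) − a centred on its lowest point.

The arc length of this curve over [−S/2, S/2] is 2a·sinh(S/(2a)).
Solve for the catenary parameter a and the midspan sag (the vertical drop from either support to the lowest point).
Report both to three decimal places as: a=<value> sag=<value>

seed: a₀ = √(S³/(24(L−S))) = √(32.662³/(24·11.470)) = 11.250630
iter 1: u=1.451563  f(a)=+1.271e+00  f'(a)=-2.502e+00  a ← 11.250630 − (+1.271e+00/-2.502e+00) = 11.758500
iter 2: u=1.388868  f(a)=+9.112e-02  f'(a)=-2.155e+00  a ← 11.758500 − (+9.112e-02/-2.155e+00) = 11.800778
iter 3: u=1.383892  f(a)=+5.484e-04  f'(a)=-2.129e+00  a ← 11.800778 − (+5.484e-04/-2.129e+00) = 11.801036
iter 4: u=1.383862  f(a)=+2.013e-08  f'(a)=-2.129e+00  a ← 11.801036 − (+2.013e-08/-2.129e+00) = 11.801036
iter 5: u=1.383862  f(a)=+7.105e-15  f'(a)=-2.129e+00  a ← 11.801036 − (+7.105e-15/-2.129e+00) = 11.801036
converged: |Δa| < 1e-12 after 5 iterations
sag = a·(cosh(S/(2a)) − 1) = 11.801036·(cosh(1.383862) − 1) = 13.222409
T_max/T_min = cosh(S/(2a)) = 2.120445

a=11.801 sag=13.222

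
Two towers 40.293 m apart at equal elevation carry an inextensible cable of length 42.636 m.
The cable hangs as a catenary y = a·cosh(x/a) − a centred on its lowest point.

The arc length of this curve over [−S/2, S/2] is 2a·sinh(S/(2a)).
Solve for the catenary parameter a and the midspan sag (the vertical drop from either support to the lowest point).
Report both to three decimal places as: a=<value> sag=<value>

a=34.401 sag=6.070

seed: a₀ = √(S³/(24(L−S))) = √(40.293³/(24·2.343)) = 34.107716
iter 1: u=0.590673  f(a)=+4.121e-02  f'(a)=-1.422e-01  a ← 34.107716 − (+4.121e-02/-1.422e-01) = 34.397463
iter 2: u=0.585697  f(a)=+5.311e-04  f'(a)=-1.386e-01  a ← 34.397463 − (+5.311e-04/-1.386e-01) = 34.401295
iter 3: u=0.585632  f(a)=+9.074e-08  f'(a)=-1.385e-01  a ← 34.401295 − (+9.074e-08/-1.385e-01) = 34.401296
iter 4: u=0.585632  f(a)=-7.105e-15  f'(a)=-1.385e-01  a ← 34.401296 − (-7.105e-15/-1.385e-01) = 34.401296
converged: |Δa| < 1e-12 after 4 iterations
sag = a·(cosh(S/(2a)) − 1) = 34.401296·(cosh(0.585632) − 1) = 6.069759
T_max/T_min = cosh(S/(2a)) = 1.176440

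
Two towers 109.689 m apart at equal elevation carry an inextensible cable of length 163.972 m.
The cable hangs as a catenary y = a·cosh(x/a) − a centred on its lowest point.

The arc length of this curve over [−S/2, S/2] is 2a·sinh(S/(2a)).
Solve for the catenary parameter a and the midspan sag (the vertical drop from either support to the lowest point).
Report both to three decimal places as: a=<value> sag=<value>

a=33.964 sag=54.778

seed: a₀ = √(S³/(24(L−S))) = √(109.689³/(24·54.283)) = 31.827833
iter 1: u=1.723162  f(a)=+8.653e+00  f'(a)=-4.537e+00  a ← 31.827833 − (+8.653e+00/-4.537e+00) = 33.734873
iter 2: u=1.625751  f(a)=+8.387e-01  f'(a)=-3.697e+00  a ← 33.734873 − (+8.387e-01/-3.697e+00) = 33.961743
iter 3: u=1.614891  f(a)=+9.747e-03  f'(a)=-3.611e+00  a ← 33.961743 − (+9.747e-03/-3.611e+00) = 33.964442
iter 4: u=1.614762  f(a)=+1.350e-06  f'(a)=-3.610e+00  a ← 33.964442 − (+1.350e-06/-3.610e+00) = 33.964442
iter 5: u=1.614762  f(a)=-2.842e-14  f'(a)=-3.610e+00  a ← 33.964442 − (-2.842e-14/-3.610e+00) = 33.964442
converged: |Δa| < 1e-12 after 5 iterations
sag = a·(cosh(S/(2a)) − 1) = 33.964442·(cosh(1.614762) − 1) = 54.778374
T_max/T_min = cosh(S/(2a)) = 2.612815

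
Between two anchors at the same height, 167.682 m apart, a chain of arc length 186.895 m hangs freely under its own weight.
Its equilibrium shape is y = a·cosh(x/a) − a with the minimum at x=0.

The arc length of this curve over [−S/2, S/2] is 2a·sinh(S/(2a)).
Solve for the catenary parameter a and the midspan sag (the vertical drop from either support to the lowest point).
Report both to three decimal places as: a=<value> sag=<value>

a=102.811 sag=36.122

seed: a₀ = √(S³/(24(L−S))) = √(167.682³/(24·19.213)) = 101.117531
iter 1: u=0.829144  f(a)=+6.713e-01  f'(a)=-4.068e-01  a ← 101.117531 − (+6.713e-01/-4.068e-01) = 102.767878
iter 2: u=0.815829  f(a)=+1.679e-02  f'(a)=-3.867e-01  a ← 102.767878 − (+1.679e-02/-3.867e-01) = 102.811297
iter 3: u=0.815484  f(a)=+1.110e-05  f'(a)=-3.862e-01  a ← 102.811297 − (+1.110e-05/-3.862e-01) = 102.811325
iter 4: u=0.815484  f(a)=+4.889e-12  f'(a)=-3.862e-01  a ← 102.811325 − (+4.889e-12/-3.862e-01) = 102.811325
converged: |Δa| < 1e-12 after 4 iterations
sag = a·(cosh(S/(2a)) − 1) = 102.811325·(cosh(0.815484) − 1) = 36.122486
T_max/T_min = cosh(S/(2a)) = 1.351347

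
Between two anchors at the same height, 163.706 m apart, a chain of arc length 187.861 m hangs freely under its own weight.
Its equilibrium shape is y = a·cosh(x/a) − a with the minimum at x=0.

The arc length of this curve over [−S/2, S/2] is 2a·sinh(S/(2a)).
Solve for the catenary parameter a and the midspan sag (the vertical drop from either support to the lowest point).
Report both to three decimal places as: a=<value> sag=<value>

seed: a₀ = √(S³/(24(L−S))) = √(163.706³/(24·24.155)) = 86.993690
iter 1: u=0.940907  f(a)=+1.092e+00  f'(a)=-6.061e-01  a ← 86.993690 − (+1.092e+00/-6.061e-01) = 88.795535
iter 2: u=0.921814  f(a)=+3.485e-02  f'(a)=-5.679e-01  a ← 88.795535 − (+3.485e-02/-5.679e-01) = 88.856898
iter 3: u=0.921178  f(a)=+3.809e-05  f'(a)=-5.667e-01  a ← 88.856898 − (+3.809e-05/-5.667e-01) = 88.856965
iter 4: u=0.921177  f(a)=+4.559e-11  f'(a)=-5.667e-01  a ← 88.856965 − (+4.559e-11/-5.667e-01) = 88.856965
converged: |Δa| < 1e-12 after 4 iterations
sag = a·(cosh(S/(2a)) − 1) = 88.856965·(cosh(0.921177) − 1) = 40.443070
T_max/T_min = cosh(S/(2a)) = 1.455148

a=88.857 sag=40.443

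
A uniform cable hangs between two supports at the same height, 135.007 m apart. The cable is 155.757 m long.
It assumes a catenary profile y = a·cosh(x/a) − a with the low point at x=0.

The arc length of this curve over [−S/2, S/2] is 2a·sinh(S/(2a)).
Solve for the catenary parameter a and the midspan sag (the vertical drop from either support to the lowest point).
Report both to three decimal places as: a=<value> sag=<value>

seed: a₀ = √(S³/(24(L−S))) = √(135.007³/(24·20.750)) = 70.294243
iter 1: u=0.960299  f(a)=+9.780e-01  f'(a)=-6.466e-01  a ← 70.294243 − (+9.780e-01/-6.466e-01) = 71.806724
iter 2: u=0.940072  f(a)=+3.246e-02  f'(a)=-6.044e-01  a ← 71.806724 − (+3.246e-02/-6.044e-01) = 71.860428
iter 3: u=0.939370  f(a)=+3.846e-05  f'(a)=-6.029e-01  a ← 71.860428 − (+3.846e-05/-6.029e-01) = 71.860492
iter 4: u=0.939369  f(a)=+5.411e-11  f'(a)=-6.029e-01  a ← 71.860492 − (+5.411e-11/-6.029e-01) = 71.860492
iter 5: u=0.939369  f(a)=+0.000e+00  f'(a)=-6.029e-01  a ← 71.860492 − (+0.000e+00/-6.029e-01) = 71.860492
converged: |Δa| < 1e-12 after 5 iterations
sag = a·(cosh(S/(2a)) − 1) = 71.860492·(cosh(0.939369) − 1) = 34.106442
T_max/T_min = cosh(S/(2a)) = 1.474620

a=71.860 sag=34.106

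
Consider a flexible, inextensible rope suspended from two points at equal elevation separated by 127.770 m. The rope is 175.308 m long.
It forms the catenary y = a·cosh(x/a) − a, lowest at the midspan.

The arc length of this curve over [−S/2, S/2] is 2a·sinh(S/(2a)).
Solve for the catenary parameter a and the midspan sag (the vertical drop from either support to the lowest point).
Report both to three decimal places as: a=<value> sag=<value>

seed: a₀ = √(S³/(24(L−S))) = √(127.770³/(24·47.538)) = 42.757989
iter 1: u=1.494107  f(a)=+5.597e+00  f'(a)=-2.761e+00  a ← 42.757989 − (+5.597e+00/-2.761e+00) = 44.785003
iter 2: u=1.426482  f(a)=+4.226e-01  f'(a)=-2.359e+00  a ← 44.785003 − (+4.226e-01/-2.359e+00) = 44.964185
iter 3: u=1.420797  f(a)=+2.845e-03  f'(a)=-2.327e+00  a ← 44.964185 − (+2.845e-03/-2.327e+00) = 44.965407
iter 4: u=1.420759  f(a)=+1.308e-07  f'(a)=-2.327e+00  a ← 44.965407 − (+1.308e-07/-2.327e+00) = 44.965407
iter 5: u=1.420759  f(a)=+0.000e+00  f'(a)=-2.327e+00  a ← 44.965407 − (+0.000e+00/-2.327e+00) = 44.965407
converged: |Δa| < 1e-12 after 5 iterations
sag = a·(cosh(S/(2a)) − 1) = 44.965407·(cosh(1.420759) − 1) = 53.549117
T_max/T_min = cosh(S/(2a)) = 2.190896

a=44.965 sag=53.549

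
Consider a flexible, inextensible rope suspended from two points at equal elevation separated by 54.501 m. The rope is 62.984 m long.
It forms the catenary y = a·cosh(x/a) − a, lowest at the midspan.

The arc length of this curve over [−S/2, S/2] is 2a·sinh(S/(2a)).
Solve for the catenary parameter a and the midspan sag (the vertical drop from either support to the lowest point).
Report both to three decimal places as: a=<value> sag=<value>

seed: a₀ = √(S³/(24(L−S))) = √(54.501³/(24·8.483)) = 28.198522
iter 1: u=0.966380  f(a)=+4.050e-01  f'(a)=-6.598e-01  a ← 28.198522 − (+4.050e-01/-6.598e-01) = 28.812433
iter 2: u=0.945790  f(a)=+1.360e-02  f'(a)=-6.161e-01  a ← 28.812433 − (+1.360e-02/-6.161e-01) = 28.834515
iter 3: u=0.945065  f(a)=+1.653e-05  f'(a)=-6.146e-01  a ← 28.834515 − (+1.653e-05/-6.146e-01) = 28.834542
iter 4: u=0.945064  f(a)=+2.447e-11  f'(a)=-6.146e-01  a ← 28.834542 − (+2.447e-11/-6.146e-01) = 28.834542
iter 5: u=0.945064  f(a)=-7.105e-15  f'(a)=-6.146e-01  a ← 28.834542 − (-7.105e-15/-6.146e-01) = 28.834542
converged: |Δa| < 1e-12 after 5 iterations
sag = a·(cosh(S/(2a)) − 1) = 28.834542·(cosh(0.945064) − 1) = 13.864133
T_max/T_min = cosh(S/(2a)) = 1.480817

a=28.835 sag=13.864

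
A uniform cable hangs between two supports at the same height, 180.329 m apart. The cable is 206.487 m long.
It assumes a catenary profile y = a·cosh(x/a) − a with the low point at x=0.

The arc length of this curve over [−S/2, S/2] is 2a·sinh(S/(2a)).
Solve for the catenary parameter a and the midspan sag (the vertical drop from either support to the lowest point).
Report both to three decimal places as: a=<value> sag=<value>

seed: a₀ = √(S³/(24(L−S))) = √(180.329³/(24·26.158)) = 96.647466
iter 1: u=0.932922  f(a)=+1.162e+00  f'(a)=-5.899e-01  a ← 96.647466 − (+1.162e+00/-5.899e-01) = 98.617599
iter 2: u=0.914284  f(a)=+3.649e-02  f'(a)=-5.534e-01  a ← 98.617599 − (+3.649e-02/-5.534e-01) = 98.683534
iter 3: u=0.913673  f(a)=+3.855e-05  f'(a)=-5.522e-01  a ← 98.683534 − (+3.855e-05/-5.522e-01) = 98.683604
iter 4: u=0.913673  f(a)=+4.309e-11  f'(a)=-5.522e-01  a ← 98.683604 − (+4.309e-11/-5.522e-01) = 98.683604
converged: |Δa| < 1e-12 after 4 iterations
sag = a·(cosh(S/(2a)) − 1) = 98.683604·(cosh(0.913673) − 1) = 44.136822
T_max/T_min = cosh(S/(2a)) = 1.447256

a=98.684 sag=44.137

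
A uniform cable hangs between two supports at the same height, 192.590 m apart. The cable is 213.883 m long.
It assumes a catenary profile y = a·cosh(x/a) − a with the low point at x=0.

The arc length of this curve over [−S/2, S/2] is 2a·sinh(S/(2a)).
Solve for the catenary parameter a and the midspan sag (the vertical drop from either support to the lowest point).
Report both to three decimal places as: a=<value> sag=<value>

a=120.142 sag=40.701

seed: a₀ = √(S³/(24(L−S))) = √(192.590³/(24·21.293)) = 118.229690
iter 1: u=0.814474  f(a)=+7.175e-01  f'(a)=-3.847e-01  a ← 118.229690 − (+7.175e-01/-3.847e-01) = 120.094985
iter 2: u=0.801824  f(a)=+1.733e-02  f'(a)=-3.663e-01  a ← 120.094985 − (+1.733e-02/-3.663e-01) = 120.142306
iter 3: u=0.801508  f(a)=+1.067e-05  f'(a)=-3.658e-01  a ← 120.142306 − (+1.067e-05/-3.658e-01) = 120.142335
iter 4: u=0.801508  f(a)=+4.064e-12  f'(a)=-3.658e-01  a ← 120.142335 − (+4.064e-12/-3.658e-01) = 120.142335
converged: |Δa| < 1e-12 after 4 iterations
sag = a·(cosh(S/(2a)) − 1) = 120.142335·(cosh(0.801508) − 1) = 40.701269
T_max/T_min = cosh(S/(2a)) = 1.338775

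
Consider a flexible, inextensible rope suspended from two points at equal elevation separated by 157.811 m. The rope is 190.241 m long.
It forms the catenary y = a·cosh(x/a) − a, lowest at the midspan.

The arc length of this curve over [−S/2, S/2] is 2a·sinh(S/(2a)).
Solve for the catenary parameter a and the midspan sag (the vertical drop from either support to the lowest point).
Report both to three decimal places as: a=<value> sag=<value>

a=73.154 sag=46.843

seed: a₀ = √(S³/(24(L−S))) = √(157.811³/(24·32.430)) = 71.060263
iter 1: u=1.110403  f(a)=+2.059e+00  f'(a)=-1.030e+00  a ← 71.060263 − (+2.059e+00/-1.030e+00) = 73.058607
iter 2: u=1.080030  f(a)=+9.005e-02  f'(a)=-9.420e-01  a ← 73.058607 − (+9.005e-02/-9.420e-01) = 73.154200
iter 3: u=1.078619  f(a)=+1.897e-04  f'(a)=-9.381e-01  a ← 73.154200 − (+1.897e-04/-9.381e-01) = 73.154402
iter 4: u=1.078616  f(a)=+8.456e-10  f'(a)=-9.380e-01  a ← 73.154402 − (+8.456e-10/-9.380e-01) = 73.154402
iter 5: u=1.078616  f(a)=-2.842e-14  f'(a)=-9.380e-01  a ← 73.154402 − (-2.842e-14/-9.380e-01) = 73.154402
converged: |Δa| < 1e-12 after 5 iterations
sag = a·(cosh(S/(2a)) − 1) = 73.154402·(cosh(1.078616) − 1) = 46.843415
T_max/T_min = cosh(S/(2a)) = 1.640336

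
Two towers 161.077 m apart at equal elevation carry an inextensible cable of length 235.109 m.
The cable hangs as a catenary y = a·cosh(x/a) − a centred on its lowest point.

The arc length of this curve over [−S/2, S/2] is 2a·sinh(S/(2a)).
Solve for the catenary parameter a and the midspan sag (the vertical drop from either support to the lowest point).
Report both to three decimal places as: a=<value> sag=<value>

a=51.542 sag=76.815

seed: a₀ = √(S³/(24(L−S))) = √(161.077³/(24·74.032)) = 48.499240
iter 1: u=1.660614  f(a)=+1.090e+01  f'(a)=-3.982e+00  a ← 48.499240 − (+1.090e+01/-3.982e+00) = 51.237560
iter 2: u=1.571864  f(a)=+9.917e-01  f'(a)=-3.288e+00  a ← 51.237560 − (+9.917e-01/-3.288e+00) = 51.539166
iter 3: u=1.562666  f(a)=+1.001e-02  f'(a)=-3.222e+00  a ← 51.539166 − (+1.001e-02/-3.222e+00) = 51.542274
iter 4: u=1.562572  f(a)=+1.044e-06  f'(a)=-3.221e+00  a ← 51.542274 − (+1.044e-06/-3.221e+00) = 51.542275
iter 5: u=1.562572  f(a)=+0.000e+00  f'(a)=-3.221e+00  a ← 51.542275 − (+0.000e+00/-3.221e+00) = 51.542275
converged: |Δa| < 1e-12 after 5 iterations
sag = a·(cosh(S/(2a)) − 1) = 51.542275·(cosh(1.562572) − 1) = 76.815298
T_max/T_min = cosh(S/(2a)) = 2.490336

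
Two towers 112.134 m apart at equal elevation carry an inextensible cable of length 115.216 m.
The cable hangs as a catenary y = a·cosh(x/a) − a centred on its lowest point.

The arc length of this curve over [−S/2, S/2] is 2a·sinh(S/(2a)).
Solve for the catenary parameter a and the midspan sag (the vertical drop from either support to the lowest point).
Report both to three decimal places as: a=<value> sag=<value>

seed: a₀ = √(S³/(24(L−S))) = √(112.134³/(24·3.082)) = 138.065139
iter 1: u=0.406091  f(a)=+2.551e-02  f'(a)=-4.539e-02  a ← 138.065139 − (+2.551e-02/-4.539e-02) = 138.627262
iter 2: u=0.404444  f(a)=+1.567e-04  f'(a)=-4.483e-02  a ← 138.627262 − (+1.567e-04/-4.483e-02) = 138.630756
iter 3: u=0.404434  f(a)=+5.987e-09  f'(a)=-4.483e-02  a ← 138.630756 − (+5.987e-09/-4.483e-02) = 138.630756
iter 4: u=0.404434  f(a)=+1.421e-14  f'(a)=-4.483e-02  a ← 138.630756 − (+1.421e-14/-4.483e-02) = 138.630756
converged: |Δa| < 1e-12 after 4 iterations
sag = a·(cosh(S/(2a)) − 1) = 138.630756·(cosh(0.404434) − 1) = 11.493087
T_max/T_min = cosh(S/(2a)) = 1.082904

a=138.631 sag=11.493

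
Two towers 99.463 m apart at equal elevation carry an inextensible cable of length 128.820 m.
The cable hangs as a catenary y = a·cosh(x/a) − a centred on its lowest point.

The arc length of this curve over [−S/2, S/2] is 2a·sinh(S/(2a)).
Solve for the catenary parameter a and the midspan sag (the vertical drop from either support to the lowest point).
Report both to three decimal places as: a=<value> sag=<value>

seed: a₀ = √(S³/(24(L−S))) = √(99.463³/(24·29.357)) = 37.370669
iter 1: u=1.330763  f(a)=+2.712e+00  f'(a)=-1.868e+00  a ← 37.370669 − (+2.712e+00/-1.868e+00) = 38.822737
iter 2: u=1.280989  f(a)=+1.661e-01  f'(a)=-1.645e+00  a ← 38.822737 − (+1.661e-01/-1.645e+00) = 38.923678
iter 3: u=1.277667  f(a)=+7.126e-04  f'(a)=-1.631e+00  a ← 38.923678 − (+7.126e-04/-1.631e+00) = 38.924115
iter 4: u=1.277653  f(a)=+1.325e-08  f'(a)=-1.631e+00  a ← 38.924115 − (+1.325e-08/-1.631e+00) = 38.924115
iter 5: u=1.277653  f(a)=-2.842e-14  f'(a)=-1.631e+00  a ← 38.924115 − (-2.842e-14/-1.631e+00) = 38.924115
converged: |Δa| < 1e-12 after 5 iterations
sag = a·(cosh(S/(2a)) − 1) = 38.924115·(cosh(1.277653) − 1) = 36.333674
T_max/T_min = cosh(S/(2a)) = 1.933449

a=38.924 sag=36.334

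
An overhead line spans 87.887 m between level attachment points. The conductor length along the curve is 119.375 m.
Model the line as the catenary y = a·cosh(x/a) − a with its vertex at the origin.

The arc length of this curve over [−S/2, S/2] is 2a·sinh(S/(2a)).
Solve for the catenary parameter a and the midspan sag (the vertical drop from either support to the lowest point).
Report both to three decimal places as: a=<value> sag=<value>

seed: a₀ = √(S³/(24(L−S))) = √(87.887³/(24·31.488)) = 29.971522
iter 1: u=1.466175  f(a)=+3.563e+00  f'(a)=-2.589e+00  a ← 29.971522 − (+3.563e+00/-2.589e+00) = 31.347719
iter 2: u=1.401809  f(a)=+2.601e-01  f'(a)=-2.224e+00  a ← 31.347719 − (+2.601e-01/-2.224e+00) = 31.464691
iter 3: u=1.396597  f(a)=+1.627e-03  f'(a)=-2.196e+00  a ← 31.464691 − (+1.627e-03/-2.196e+00) = 31.465432
iter 4: u=1.396564  f(a)=+6.459e-08  f'(a)=-2.196e+00  a ← 31.465432 − (+6.459e-08/-2.196e+00) = 31.465432
iter 5: u=1.396564  f(a)=+2.842e-14  f'(a)=-2.196e+00  a ← 31.465432 − (+2.842e-14/-2.196e+00) = 31.465432
converged: |Δa| < 1e-12 after 5 iterations
sag = a·(cosh(S/(2a)) − 1) = 31.465432·(cosh(1.396564) − 1) = 36.008052
T_max/T_min = cosh(S/(2a)) = 2.144369

a=31.465 sag=36.008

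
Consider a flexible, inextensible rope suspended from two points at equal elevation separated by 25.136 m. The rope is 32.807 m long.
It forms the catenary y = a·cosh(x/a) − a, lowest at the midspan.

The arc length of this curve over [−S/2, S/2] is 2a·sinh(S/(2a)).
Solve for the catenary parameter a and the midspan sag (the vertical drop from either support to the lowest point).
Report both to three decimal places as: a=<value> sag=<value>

seed: a₀ = √(S³/(24(L−S))) = √(25.136³/(24·7.671)) = 9.287795
iter 1: u=1.353174  f(a)=+7.337e-01  f'(a)=-1.975e+00  a ← 9.287795 − (+7.337e-01/-1.975e+00) = 9.659342
iter 2: u=1.301124  f(a)=+4.632e-02  f'(a)=-1.733e+00  a ← 9.659342 − (+4.632e-02/-1.733e+00) = 9.686079
iter 3: u=1.297532  f(a)=+2.122e-04  f'(a)=-1.717e+00  a ← 9.686079 − (+2.122e-04/-1.717e+00) = 9.686203
iter 4: u=1.297516  f(a)=+4.497e-09  f'(a)=-1.717e+00  a ← 9.686203 − (+4.497e-09/-1.717e+00) = 9.686203
iter 5: u=1.297516  f(a)=-7.105e-15  f'(a)=-1.717e+00  a ← 9.686203 − (-7.105e-15/-1.717e+00) = 9.686203
converged: |Δa| < 1e-12 after 5 iterations
sag = a·(cosh(S/(2a)) − 1) = 9.686203·(cosh(1.297516) − 1) = 9.363662
T_max/T_min = cosh(S/(2a)) = 1.966701

a=9.686 sag=9.364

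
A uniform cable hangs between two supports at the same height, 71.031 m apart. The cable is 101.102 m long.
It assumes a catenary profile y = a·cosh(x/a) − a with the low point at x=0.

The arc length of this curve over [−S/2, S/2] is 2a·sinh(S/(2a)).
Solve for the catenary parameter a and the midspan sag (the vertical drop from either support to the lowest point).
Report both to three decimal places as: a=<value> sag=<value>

a=23.580 sag=32.200

seed: a₀ = √(S³/(24(L−S))) = √(71.031³/(24·30.071)) = 22.283958
iter 1: u=1.593770  f(a)=+4.058e+00  f'(a)=-3.450e+00  a ← 22.283958 − (+4.058e+00/-3.450e+00) = 23.460454
iter 2: u=1.513845  f(a)=+3.436e-01  f'(a)=-2.888e+00  a ← 23.460454 − (+3.436e-01/-2.888e+00) = 23.579409
iter 3: u=1.506208  f(a)=+2.965e-03  f'(a)=-2.839e+00  a ← 23.579409 − (+2.965e-03/-2.839e+00) = 23.580453
iter 4: u=1.506142  f(a)=+2.251e-07  f'(a)=-2.838e+00  a ← 23.580453 − (+2.251e-07/-2.838e+00) = 23.580453
iter 5: u=1.506142  f(a)=-1.421e-14  f'(a)=-2.838e+00  a ← 23.580453 − (-1.421e-14/-2.838e+00) = 23.580453
converged: |Δa| < 1e-12 after 5 iterations
sag = a·(cosh(S/(2a)) − 1) = 23.580453·(cosh(1.506142) − 1) = 32.199842
T_max/T_min = cosh(S/(2a)) = 2.365531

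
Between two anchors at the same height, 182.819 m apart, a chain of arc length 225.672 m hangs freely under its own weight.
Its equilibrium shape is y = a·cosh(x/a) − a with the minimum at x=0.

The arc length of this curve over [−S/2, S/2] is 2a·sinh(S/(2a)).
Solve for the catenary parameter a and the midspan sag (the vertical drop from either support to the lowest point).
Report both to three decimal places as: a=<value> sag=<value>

seed: a₀ = √(S³/(24(L−S))) = √(182.819³/(24·42.853)) = 77.078944
iter 1: u=1.185920  f(a)=+3.116e+00  f'(a)=-1.276e+00  a ← 77.078944 − (+3.116e+00/-1.276e+00) = 79.520512
iter 2: u=1.149508  f(a)=+1.542e-01  f'(a)=-1.153e+00  a ← 79.520512 − (+1.542e-01/-1.153e+00) = 79.654262
iter 3: u=1.147578  f(a)=+4.210e-04  f'(a)=-1.147e+00  a ← 79.654262 − (+4.210e-04/-1.147e+00) = 79.654629
iter 4: u=1.147573  f(a)=+3.158e-09  f'(a)=-1.147e+00  a ← 79.654629 − (+3.158e-09/-1.147e+00) = 79.654629
iter 5: u=1.147573  f(a)=+0.000e+00  f'(a)=-1.147e+00  a ← 79.654629 − (+0.000e+00/-1.147e+00) = 79.654629
converged: |Δa| < 1e-12 after 5 iterations
sag = a·(cosh(S/(2a)) − 1) = 79.654629·(cosh(1.147573) − 1) = 58.464243
T_max/T_min = cosh(S/(2a)) = 1.733972

a=79.655 sag=58.464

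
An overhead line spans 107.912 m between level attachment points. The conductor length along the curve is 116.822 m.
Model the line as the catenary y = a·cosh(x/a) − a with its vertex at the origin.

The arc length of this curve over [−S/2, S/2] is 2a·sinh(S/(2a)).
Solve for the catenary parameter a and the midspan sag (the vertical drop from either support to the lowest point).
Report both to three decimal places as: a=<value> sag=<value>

a=77.590 sag=19.529

seed: a₀ = √(S³/(24(L−S))) = √(107.912³/(24·8.910)) = 76.658469
iter 1: u=0.703849  f(a)=+2.233e-01  f'(a)=-2.442e-01  a ← 76.658469 − (+2.233e-01/-2.442e-01) = 77.573049
iter 2: u=0.695551  f(a)=+4.060e-03  f'(a)=-2.354e-01  a ← 77.573049 − (+4.060e-03/-2.354e-01) = 77.590296
iter 3: u=0.695396  f(a)=+1.396e-06  f'(a)=-2.352e-01  a ← 77.590296 − (+1.396e-06/-2.352e-01) = 77.590302
iter 4: u=0.695396  f(a)=+1.705e-13  f'(a)=-2.352e-01  a ← 77.590302 − (+1.705e-13/-2.352e-01) = 77.590302
converged: |Δa| < 1e-12 after 4 iterations
sag = a·(cosh(S/(2a)) − 1) = 77.590302·(cosh(0.695396) − 1) = 19.528697
T_max/T_min = cosh(S/(2a)) = 1.251690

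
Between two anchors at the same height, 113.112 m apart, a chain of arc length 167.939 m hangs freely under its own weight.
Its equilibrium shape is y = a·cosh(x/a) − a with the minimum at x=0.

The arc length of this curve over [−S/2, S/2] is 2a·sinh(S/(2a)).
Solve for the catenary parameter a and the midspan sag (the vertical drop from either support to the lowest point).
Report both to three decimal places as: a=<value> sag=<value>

seed: a₀ = √(S³/(24(L−S))) = √(113.112³/(24·54.827)) = 33.163485
iter 1: u=1.705370  f(a)=+8.548e+00  f'(a)=-4.374e+00  a ← 33.163485 − (+8.548e+00/-4.374e+00) = 35.117879
iter 2: u=1.610462  f(a)=+8.139e-01  f'(a)=-3.577e+00  a ← 35.117879 − (+8.139e-01/-3.577e+00) = 35.345408
iter 3: u=1.600095  f(a)=+9.093e-03  f'(a)=-3.497e+00  a ← 35.345408 − (+9.093e-03/-3.497e+00) = 35.348008
iter 4: u=1.599977  f(a)=+1.163e-06  f'(a)=-3.497e+00  a ← 35.348008 − (+1.163e-06/-3.497e+00) = 35.348008
iter 5: u=1.599977  f(a)=-2.842e-14  f'(a)=-3.497e+00  a ← 35.348008 − (-2.842e-14/-3.497e+00) = 35.348008
converged: |Δa| < 1e-12 after 5 iterations
sag = a·(cosh(S/(2a)) − 1) = 35.348008·(cosh(1.599977) − 1) = 55.758296
T_max/T_min = cosh(S/(2a)) = 2.577410

a=35.348 sag=55.758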